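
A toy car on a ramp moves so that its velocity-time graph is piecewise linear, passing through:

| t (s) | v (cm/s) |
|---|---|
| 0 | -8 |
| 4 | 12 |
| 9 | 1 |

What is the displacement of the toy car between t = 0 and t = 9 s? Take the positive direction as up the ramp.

40.5 cm

Displacement is the signed area under the v-t curve.
0–4 s: ½(-8 + 12)(4) = 8 cm
4–9 s: ½(12 + 1)(5) = 32.5 cm
Net displacement = 40.5 cm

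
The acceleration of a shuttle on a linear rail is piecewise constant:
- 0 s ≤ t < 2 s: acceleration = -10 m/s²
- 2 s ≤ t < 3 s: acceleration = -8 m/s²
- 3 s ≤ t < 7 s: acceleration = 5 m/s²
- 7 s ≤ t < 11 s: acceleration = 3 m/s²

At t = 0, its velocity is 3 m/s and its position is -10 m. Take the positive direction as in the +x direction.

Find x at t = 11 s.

On each constant-a segment, Δv = aΔt and Δx = v₀Δt + ½aΔt²; chain segment to segment.
0–2 s: v starts 3 m/s; Δx = 3·2 + ½·-10·2² = -14 m; v ends -17 m/s.
2–3 s: v starts -17 m/s; Δx = -17·1 + ½·-8·1² = -21 m; v ends -25 m/s.
3–7 s: v starts -25 m/s; Δx = -25·4 + ½·5·4² = -60 m; v ends -5 m/s.
7–11 s: v starts -5 m/s; Δx = -5·4 + ½·3·4² = 4 m; v ends 7 m/s.
x(11) = -10 + Σ Δx = -101 m.

-101 m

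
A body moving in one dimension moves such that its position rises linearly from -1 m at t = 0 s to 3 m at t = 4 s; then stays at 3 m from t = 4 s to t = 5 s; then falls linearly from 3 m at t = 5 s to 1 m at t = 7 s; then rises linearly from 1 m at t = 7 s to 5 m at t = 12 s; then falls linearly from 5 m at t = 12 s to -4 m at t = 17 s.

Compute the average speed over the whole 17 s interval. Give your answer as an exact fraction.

19/17 m/s

Average speed = (total path length)/(elapsed time); on a piecewise-linear x-t graph the path length is Σ|Δx|.
0–4 s: |Δx| = |3 − -1| = 4 m
4–5 s: |Δx| = |3 − 3| = 0 m
5–7 s: |Δx| = |1 − 3| = 2 m
7–12 s: |Δx| = |5 − 1| = 4 m
12–17 s: |Δx| = |-4 − 5| = 9 m
Total path = 19 m; average speed = 19/17 = 19/17 m/s.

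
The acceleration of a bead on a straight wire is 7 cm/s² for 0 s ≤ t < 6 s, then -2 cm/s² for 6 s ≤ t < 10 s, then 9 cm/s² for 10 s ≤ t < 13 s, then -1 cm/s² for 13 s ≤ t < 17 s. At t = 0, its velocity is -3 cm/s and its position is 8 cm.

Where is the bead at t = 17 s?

613.5 cm

On each constant-a segment, Δv = aΔt and Δx = v₀Δt + ½aΔt²; chain segment to segment.
0–6 s: v starts -3 cm/s; Δx = -3·6 + ½·7·6² = 108 cm; v ends 39 cm/s.
6–10 s: v starts 39 cm/s; Δx = 39·4 + ½·-2·4² = 140 cm; v ends 31 cm/s.
10–13 s: v starts 31 cm/s; Δx = 31·3 + ½·9·3² = 133.5 cm; v ends 58 cm/s.
13–17 s: v starts 58 cm/s; Δx = 58·4 + ½·-1·4² = 224 cm; v ends 54 cm/s.
x(17) = 8 + Σ Δx = 613.5 cm.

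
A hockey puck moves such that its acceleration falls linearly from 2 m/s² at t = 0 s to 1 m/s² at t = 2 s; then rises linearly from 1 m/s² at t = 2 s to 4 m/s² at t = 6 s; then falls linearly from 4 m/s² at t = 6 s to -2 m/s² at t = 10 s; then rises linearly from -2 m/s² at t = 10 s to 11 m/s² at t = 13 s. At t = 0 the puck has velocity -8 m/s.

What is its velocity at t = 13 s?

Δv equals the area under the a-t graph; then v = v₀ + Δv.
0–2 s: ½(2 + 1)(2) = 3 m/s
2–6 s: ½(1 + 4)(4) = 10 m/s
6–10 s: ½(4 + -2)(4) = 4 m/s
10–13 s: ½(-2 + 11)(3) = 13.5 m/s
Δv = 30.5 m/s, so v(13) = -8 + (30.5) = 22.5 m/s.

22.5 m/s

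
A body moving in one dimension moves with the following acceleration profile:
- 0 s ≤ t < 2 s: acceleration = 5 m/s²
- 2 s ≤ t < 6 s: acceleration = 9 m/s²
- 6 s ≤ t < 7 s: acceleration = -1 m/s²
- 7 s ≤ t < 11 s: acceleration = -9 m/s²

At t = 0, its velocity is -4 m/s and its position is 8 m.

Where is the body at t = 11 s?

On each constant-a segment, Δv = aΔt and Δx = v₀Δt + ½aΔt²; chain segment to segment.
0–2 s: v starts -4 m/s; Δx = -4·2 + ½·5·2² = 2 m; v ends 6 m/s.
2–6 s: v starts 6 m/s; Δx = 6·4 + ½·9·4² = 96 m; v ends 42 m/s.
6–7 s: v starts 42 m/s; Δx = 42·1 + ½·-1·1² = 41.5 m; v ends 41 m/s.
7–11 s: v starts 41 m/s; Δx = 41·4 + ½·-9·4² = 92 m; v ends 5 m/s.
x(11) = 8 + Σ Δx = 239.5 m.

239.5 m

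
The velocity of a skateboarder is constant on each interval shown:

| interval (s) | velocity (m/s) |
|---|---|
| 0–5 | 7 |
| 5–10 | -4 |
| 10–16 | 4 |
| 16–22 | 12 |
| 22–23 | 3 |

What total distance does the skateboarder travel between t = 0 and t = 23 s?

Total distance travelled is ∫|v| dt — sum the magnitudes of each area piece.
0–5 s: |7| × 5 = 35 m
5–10 s: |-4| × 5 = 20 m
10–16 s: |4| × 6 = 24 m
16–22 s: |12| × 6 = 72 m
22–23 s: |3| × 1 = 3 m
Total distance = 154 m

154 m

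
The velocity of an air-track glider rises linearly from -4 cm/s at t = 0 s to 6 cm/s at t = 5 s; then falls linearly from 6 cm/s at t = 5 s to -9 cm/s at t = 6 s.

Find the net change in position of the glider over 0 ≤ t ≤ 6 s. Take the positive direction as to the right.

3.5 cm

Displacement is the signed area under the v-t curve.
0–5 s: ½(-4 + 6)(5) = 5 cm
5–6 s: ½(6 + -9)(1) = -1.5 cm
Net displacement = 3.5 cm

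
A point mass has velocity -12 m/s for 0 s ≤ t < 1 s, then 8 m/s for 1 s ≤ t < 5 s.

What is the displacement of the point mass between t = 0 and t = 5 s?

Displacement is the signed area under the v-t curve.
0–1 s: -12 × 1 = -12 m
1–5 s: 8 × 4 = 32 m
Net displacement = 20 m

20 m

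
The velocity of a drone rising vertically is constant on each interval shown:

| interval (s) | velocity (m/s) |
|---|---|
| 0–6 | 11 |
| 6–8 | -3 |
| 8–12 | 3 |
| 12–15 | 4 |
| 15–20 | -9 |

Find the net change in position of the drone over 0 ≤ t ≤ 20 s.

39 m

Net displacement equals the area under the velocity-time graph (areas below the axis count negative).
0–6 s: 11 × 6 = 66 m
6–8 s: -3 × 2 = -6 m
8–12 s: 3 × 4 = 12 m
12–15 s: 4 × 3 = 12 m
15–20 s: -9 × 5 = -45 m
Net displacement = 39 m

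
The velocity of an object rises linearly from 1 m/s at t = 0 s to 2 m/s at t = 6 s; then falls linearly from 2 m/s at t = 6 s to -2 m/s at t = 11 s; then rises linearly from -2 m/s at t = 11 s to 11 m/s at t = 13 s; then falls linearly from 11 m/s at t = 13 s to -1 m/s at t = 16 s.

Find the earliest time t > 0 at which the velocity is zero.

t = 8.5 s

v changes sign on 6–11 s (from 2 to -2); the graph is linear there, so v = 0 at t = 6 + (-2)·(11 − 6)/(-2 − 2) = 8.5 s.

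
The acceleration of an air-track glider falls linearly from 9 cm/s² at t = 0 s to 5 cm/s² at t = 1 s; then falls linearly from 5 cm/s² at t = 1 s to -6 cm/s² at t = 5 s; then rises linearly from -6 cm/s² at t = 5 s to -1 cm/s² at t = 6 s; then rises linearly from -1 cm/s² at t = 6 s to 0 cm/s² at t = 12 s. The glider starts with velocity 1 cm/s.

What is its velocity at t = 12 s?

Δv equals the area under the a-t graph; then v = v₀ + Δv.
0–1 s: ½(9 + 5)(1) = 7 cm/s
1–5 s: ½(5 + -6)(4) = -2 cm/s
5–6 s: ½(-6 + -1)(1) = -3.5 cm/s
6–12 s: ½(-1 + 0)(6) = -3 cm/s
Δv = -1.5 cm/s, so v(12) = 1 + (-1.5) = -0.5 cm/s.

-0.5 cm/s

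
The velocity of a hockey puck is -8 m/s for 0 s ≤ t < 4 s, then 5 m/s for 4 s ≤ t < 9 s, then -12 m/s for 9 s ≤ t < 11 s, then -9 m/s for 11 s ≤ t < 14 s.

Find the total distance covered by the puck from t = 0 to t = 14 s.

Distance (not displacement) is the total path length: add the absolute areas under v-t.
0–4 s: |-8| × 4 = 32 m
4–9 s: |5| × 5 = 25 m
9–11 s: |-12| × 2 = 24 m
11–14 s: |-9| × 3 = 27 m
Total distance = 108 m

108 m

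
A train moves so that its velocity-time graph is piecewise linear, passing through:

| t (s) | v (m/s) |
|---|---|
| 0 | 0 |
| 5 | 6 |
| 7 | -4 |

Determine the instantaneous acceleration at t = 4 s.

1.2 m/s²

Acceleration is the slope of the v-t graph on 0–5 s: (6 − 0)/(5 − 0) = 1.2 m/s².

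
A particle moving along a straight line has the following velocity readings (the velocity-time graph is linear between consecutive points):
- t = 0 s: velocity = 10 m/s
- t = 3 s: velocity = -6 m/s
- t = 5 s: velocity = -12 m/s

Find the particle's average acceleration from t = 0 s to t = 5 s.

-4.4 m/s²

Average acceleration = Δv/Δt = (-12 − 10)/(5 − 0) = -4.4 m/s².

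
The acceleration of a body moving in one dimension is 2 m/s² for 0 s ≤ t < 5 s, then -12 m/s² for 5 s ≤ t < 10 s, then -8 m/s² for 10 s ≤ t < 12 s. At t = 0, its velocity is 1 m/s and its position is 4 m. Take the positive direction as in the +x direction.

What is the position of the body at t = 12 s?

-175 m

On each constant-a segment, Δv = aΔt and Δx = v₀Δt + ½aΔt²; chain segment to segment.
0–5 s: v starts 1 m/s; Δx = 1·5 + ½·2·5² = 30 m; v ends 11 m/s.
5–10 s: v starts 11 m/s; Δx = 11·5 + ½·-12·5² = -95 m; v ends -49 m/s.
10–12 s: v starts -49 m/s; Δx = -49·2 + ½·-8·2² = -114 m; v ends -65 m/s.
x(12) = 4 + Σ Δx = -175 m.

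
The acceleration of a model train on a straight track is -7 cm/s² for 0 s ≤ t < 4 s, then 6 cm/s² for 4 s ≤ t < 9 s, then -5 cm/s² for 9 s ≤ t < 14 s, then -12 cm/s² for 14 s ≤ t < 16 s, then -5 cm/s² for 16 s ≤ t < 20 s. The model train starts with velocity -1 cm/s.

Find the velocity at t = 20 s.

-68 cm/s

Δv equals the area under the a-t graph; then v = v₀ + Δv.
0–4 s: -7 × 4 = -28 cm/s
4–9 s: 6 × 5 = 30 cm/s
9–14 s: -5 × 5 = -25 cm/s
14–16 s: -12 × 2 = -24 cm/s
16–20 s: -5 × 4 = -20 cm/s
Δv = -67 cm/s, so v(20) = -1 + (-67) = -68 cm/s.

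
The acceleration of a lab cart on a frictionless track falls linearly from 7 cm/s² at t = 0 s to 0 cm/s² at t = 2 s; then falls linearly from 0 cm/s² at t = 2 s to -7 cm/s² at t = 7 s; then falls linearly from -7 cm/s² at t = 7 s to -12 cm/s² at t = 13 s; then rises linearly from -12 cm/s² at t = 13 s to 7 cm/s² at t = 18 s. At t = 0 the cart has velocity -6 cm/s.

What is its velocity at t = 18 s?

-86 cm/s

Δv equals the area under the a-t graph; then v = v₀ + Δv.
0–2 s: ½(7 + 0)(2) = 7 cm/s
2–7 s: ½(0 + -7)(5) = -17.5 cm/s
7–13 s: ½(-7 + -12)(6) = -57 cm/s
13–18 s: ½(-12 + 7)(5) = -12.5 cm/s
Δv = -80 cm/s, so v(18) = -6 + (-80) = -86 cm/s.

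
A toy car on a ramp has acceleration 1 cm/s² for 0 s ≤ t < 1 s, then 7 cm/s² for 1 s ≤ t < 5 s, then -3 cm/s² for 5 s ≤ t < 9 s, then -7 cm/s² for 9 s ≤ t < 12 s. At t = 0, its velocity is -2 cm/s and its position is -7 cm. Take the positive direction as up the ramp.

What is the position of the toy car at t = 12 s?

On each constant-a segment, Δv = aΔt and Δx = v₀Δt + ½aΔt²; chain segment to segment.
0–1 s: v starts -2 cm/s; Δx = -2·1 + ½·1·1² = -1.5 cm; v ends -1 cm/s.
1–5 s: v starts -1 cm/s; Δx = -1·4 + ½·7·4² = 52 cm; v ends 27 cm/s.
5–9 s: v starts 27 cm/s; Δx = 27·4 + ½·-3·4² = 84 cm; v ends 15 cm/s.
9–12 s: v starts 15 cm/s; Δx = 15·3 + ½·-7·3² = 13.5 cm; v ends -6 cm/s.
x(12) = -7 + Σ Δx = 141 cm.

141 cm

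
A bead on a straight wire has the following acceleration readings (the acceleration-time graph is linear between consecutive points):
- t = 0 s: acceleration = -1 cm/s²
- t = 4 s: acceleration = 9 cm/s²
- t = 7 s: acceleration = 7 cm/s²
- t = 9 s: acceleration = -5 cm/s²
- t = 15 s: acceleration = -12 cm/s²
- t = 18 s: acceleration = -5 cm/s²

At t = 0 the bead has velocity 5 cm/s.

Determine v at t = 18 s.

Δv equals the area under the a-t graph; then v = v₀ + Δv.
0–4 s: ½(-1 + 9)(4) = 16 cm/s
4–7 s: ½(9 + 7)(3) = 24 cm/s
7–9 s: ½(7 + -5)(2) = 2 cm/s
9–15 s: ½(-5 + -12)(6) = -51 cm/s
15–18 s: ½(-12 + -5)(3) = -25.5 cm/s
Δv = -34.5 cm/s, so v(18) = 5 + (-34.5) = -29.5 cm/s.

-29.5 cm/s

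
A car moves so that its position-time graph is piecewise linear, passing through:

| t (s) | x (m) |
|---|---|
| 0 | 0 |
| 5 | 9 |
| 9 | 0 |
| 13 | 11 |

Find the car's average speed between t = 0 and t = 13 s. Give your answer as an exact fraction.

29/13 m/s

Average speed = (total path length)/(elapsed time); on a piecewise-linear x-t graph the path length is Σ|Δx|.
0–5 s: |Δx| = |9 − 0| = 9 m
5–9 s: |Δx| = |0 − 9| = 9 m
9–13 s: |Δx| = |11 − 0| = 11 m
Total path = 29 m; average speed = 29/13 = 29/13 m/s.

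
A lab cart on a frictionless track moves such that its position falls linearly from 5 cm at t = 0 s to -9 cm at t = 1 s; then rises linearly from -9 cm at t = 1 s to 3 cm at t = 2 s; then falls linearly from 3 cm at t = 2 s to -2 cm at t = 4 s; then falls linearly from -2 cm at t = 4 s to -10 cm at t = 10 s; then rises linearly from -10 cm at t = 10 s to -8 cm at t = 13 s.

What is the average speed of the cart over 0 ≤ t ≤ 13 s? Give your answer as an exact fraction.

Average speed = (total path length)/(elapsed time); on a piecewise-linear x-t graph the path length is Σ|Δx|.
0–1 s: |Δx| = |-9 − 5| = 14 cm
1–2 s: |Δx| = |3 − -9| = 12 cm
2–4 s: |Δx| = |-2 − 3| = 5 cm
4–10 s: |Δx| = |-10 − -2| = 8 cm
10–13 s: |Δx| = |-8 − -10| = 2 cm
Total path = 41 cm; average speed = 41/13 = 41/13 cm/s.

41/13 cm/s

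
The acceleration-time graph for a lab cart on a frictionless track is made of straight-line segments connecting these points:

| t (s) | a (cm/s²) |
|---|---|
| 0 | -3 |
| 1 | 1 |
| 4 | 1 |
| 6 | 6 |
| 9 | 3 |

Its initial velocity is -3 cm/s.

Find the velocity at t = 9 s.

19.5 cm/s

Δv equals the area under the a-t graph; then v = v₀ + Δv.
0–1 s: ½(-3 + 1)(1) = -1 cm/s
1–4 s: 1 × 3 = 3 cm/s
4–6 s: ½(1 + 6)(2) = 7 cm/s
6–9 s: ½(6 + 3)(3) = 13.5 cm/s
Δv = 22.5 cm/s, so v(9) = -3 + (22.5) = 19.5 cm/s.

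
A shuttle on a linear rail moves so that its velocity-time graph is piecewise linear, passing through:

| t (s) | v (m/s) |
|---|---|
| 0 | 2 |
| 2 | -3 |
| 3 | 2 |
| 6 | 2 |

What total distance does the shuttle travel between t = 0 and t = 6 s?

9.9 m

Distance (not displacement) is the total path length: add the absolute areas under v-t.
0–2 s: v = 0 at t = 0.8 s; triangle areas 0.8 + 1.8 = 2.6 m
2–3 s: v = 0 at t = 2.6 s; triangle areas 0.9 + 0.4 = 1.3 m
3–6 s: |2| × 3 = 6 m
Total distance = 9.9 m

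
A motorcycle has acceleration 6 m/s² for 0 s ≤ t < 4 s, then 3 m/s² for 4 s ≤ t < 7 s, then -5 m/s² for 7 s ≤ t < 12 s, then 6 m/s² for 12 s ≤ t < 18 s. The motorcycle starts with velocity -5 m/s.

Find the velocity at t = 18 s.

39 m/s

Δv equals the area under the a-t graph; then v = v₀ + Δv.
0–4 s: 6 × 4 = 24 m/s
4–7 s: 3 × 3 = 9 m/s
7–12 s: -5 × 5 = -25 m/s
12–18 s: 6 × 6 = 36 m/s
Δv = 44 m/s, so v(18) = -5 + (44) = 39 m/s.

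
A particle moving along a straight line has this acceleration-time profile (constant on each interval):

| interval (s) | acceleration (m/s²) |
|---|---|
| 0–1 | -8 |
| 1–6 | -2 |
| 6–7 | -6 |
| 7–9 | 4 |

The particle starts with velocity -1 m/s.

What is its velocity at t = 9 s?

Δv equals the area under the a-t graph; then v = v₀ + Δv.
0–1 s: -8 × 1 = -8 m/s
1–6 s: -2 × 5 = -10 m/s
6–7 s: -6 × 1 = -6 m/s
7–9 s: 4 × 2 = 8 m/s
Δv = -16 m/s, so v(9) = -1 + (-16) = -17 m/s.

-17 m/s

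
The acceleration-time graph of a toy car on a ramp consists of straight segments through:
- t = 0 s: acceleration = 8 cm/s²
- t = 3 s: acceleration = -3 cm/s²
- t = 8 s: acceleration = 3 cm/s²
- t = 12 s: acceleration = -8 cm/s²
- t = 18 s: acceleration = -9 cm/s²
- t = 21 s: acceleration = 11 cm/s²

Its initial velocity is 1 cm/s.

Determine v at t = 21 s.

-49.5 cm/s

Δv equals the area under the a-t graph; then v = v₀ + Δv.
0–3 s: ½(8 + -3)(3) = 7.5 cm/s
3–8 s: ½(-3 + 3)(5) = 0 cm/s
8–12 s: ½(3 + -8)(4) = -10 cm/s
12–18 s: ½(-8 + -9)(6) = -51 cm/s
18–21 s: ½(-9 + 11)(3) = 3 cm/s
Δv = -50.5 cm/s, so v(21) = 1 + (-50.5) = -49.5 cm/s.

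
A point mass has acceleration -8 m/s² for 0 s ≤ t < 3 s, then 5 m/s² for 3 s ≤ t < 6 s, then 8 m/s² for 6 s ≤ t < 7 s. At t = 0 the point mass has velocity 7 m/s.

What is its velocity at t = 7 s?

6 m/s

Δv equals the area under the a-t graph; then v = v₀ + Δv.
0–3 s: -8 × 3 = -24 m/s
3–6 s: 5 × 3 = 15 m/s
6–7 s: 8 × 1 = 8 m/s
Δv = -1 m/s, so v(7) = 7 + (-1) = 6 m/s.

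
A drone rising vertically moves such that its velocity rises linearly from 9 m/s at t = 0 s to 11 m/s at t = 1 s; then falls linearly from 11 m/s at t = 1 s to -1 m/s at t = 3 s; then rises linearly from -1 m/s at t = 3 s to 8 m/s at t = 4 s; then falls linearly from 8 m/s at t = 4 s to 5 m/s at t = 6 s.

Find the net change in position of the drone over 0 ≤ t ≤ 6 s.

36.5 m

Net displacement equals the area under the velocity-time graph (areas below the axis count negative).
0–1 s: ½(9 + 11)(1) = 10 m
1–3 s: ½(11 + -1)(2) = 10 m
3–4 s: ½(-1 + 8)(1) = 3.5 m
4–6 s: ½(8 + 5)(2) = 13 m
Net displacement = 36.5 m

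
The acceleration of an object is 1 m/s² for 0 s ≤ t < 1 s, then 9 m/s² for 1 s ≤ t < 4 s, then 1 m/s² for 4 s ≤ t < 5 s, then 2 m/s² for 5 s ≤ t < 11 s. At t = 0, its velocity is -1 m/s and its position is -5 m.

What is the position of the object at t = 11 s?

On each constant-a segment, Δv = aΔt and Δx = v₀Δt + ½aΔt²; chain segment to segment.
0–1 s: v starts -1 m/s; Δx = -1·1 + ½·1·1² = -0.5 m; v ends 0 m/s.
1–4 s: v starts 0 m/s; Δx = 0·3 + ½·9·3² = 40.5 m; v ends 27 m/s.
4–5 s: v starts 27 m/s; Δx = 27·1 + ½·1·1² = 27.5 m; v ends 28 m/s.
5–11 s: v starts 28 m/s; Δx = 28·6 + ½·2·6² = 204 m; v ends 40 m/s.
x(11) = -5 + Σ Δx = 266.5 m.

266.5 m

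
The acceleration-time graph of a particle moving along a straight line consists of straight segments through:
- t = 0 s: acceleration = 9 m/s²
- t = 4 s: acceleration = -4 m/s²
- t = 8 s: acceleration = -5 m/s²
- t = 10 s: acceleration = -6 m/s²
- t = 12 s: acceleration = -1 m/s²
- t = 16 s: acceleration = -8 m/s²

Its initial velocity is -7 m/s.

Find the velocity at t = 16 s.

-51 m/s

Δv equals the area under the a-t graph; then v = v₀ + Δv.
0–4 s: ½(9 + -4)(4) = 10 m/s
4–8 s: ½(-4 + -5)(4) = -18 m/s
8–10 s: ½(-5 + -6)(2) = -11 m/s
10–12 s: ½(-6 + -1)(2) = -7 m/s
12–16 s: ½(-1 + -8)(4) = -18 m/s
Δv = -44 m/s, so v(16) = -7 + (-44) = -51 m/s.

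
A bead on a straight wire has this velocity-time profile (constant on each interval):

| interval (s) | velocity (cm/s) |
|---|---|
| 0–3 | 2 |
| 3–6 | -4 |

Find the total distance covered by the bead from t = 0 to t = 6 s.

18 cm

Distance (not displacement) is the total path length: add the absolute areas under v-t.
0–3 s: |2| × 3 = 6 cm
3–6 s: |-4| × 3 = 12 cm
Total distance = 18 cm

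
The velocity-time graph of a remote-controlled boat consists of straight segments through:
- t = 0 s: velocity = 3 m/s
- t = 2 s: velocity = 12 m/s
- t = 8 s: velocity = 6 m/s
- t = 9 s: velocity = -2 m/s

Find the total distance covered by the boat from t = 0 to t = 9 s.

71.5 m

Distance (not displacement) is the total path length: add the absolute areas under v-t.
0–2 s: |½(3 + 12)(2)| = 15 m
2–8 s: |½(12 + 6)(6)| = 54 m
8–9 s: v = 0 at t = 8.75 s; triangle areas 2.25 + 0.25 = 2.5 m
Total distance = 71.5 m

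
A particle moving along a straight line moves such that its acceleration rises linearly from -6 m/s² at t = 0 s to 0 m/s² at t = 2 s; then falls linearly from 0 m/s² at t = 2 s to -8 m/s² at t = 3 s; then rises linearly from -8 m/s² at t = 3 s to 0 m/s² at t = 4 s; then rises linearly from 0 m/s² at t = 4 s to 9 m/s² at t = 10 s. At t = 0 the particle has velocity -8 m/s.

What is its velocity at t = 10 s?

5 m/s

Δv equals the area under the a-t graph; then v = v₀ + Δv.
0–2 s: ½(-6 + 0)(2) = -6 m/s
2–3 s: ½(0 + -8)(1) = -4 m/s
3–4 s: ½(-8 + 0)(1) = -4 m/s
4–10 s: ½(0 + 9)(6) = 27 m/s
Δv = 13 m/s, so v(10) = -8 + (13) = 5 m/s.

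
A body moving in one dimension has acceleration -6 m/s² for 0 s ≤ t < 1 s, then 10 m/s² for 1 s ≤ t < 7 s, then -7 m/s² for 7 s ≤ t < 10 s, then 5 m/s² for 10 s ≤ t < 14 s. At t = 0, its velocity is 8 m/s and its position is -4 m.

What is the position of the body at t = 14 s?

On each constant-a segment, Δv = aΔt and Δx = v₀Δt + ½aΔt²; chain segment to segment.
0–1 s: v starts 8 m/s; Δx = 8·1 + ½·-6·1² = 5 m; v ends 2 m/s.
1–7 s: v starts 2 m/s; Δx = 2·6 + ½·10·6² = 192 m; v ends 62 m/s.
7–10 s: v starts 62 m/s; Δx = 62·3 + ½·-7·3² = 154.5 m; v ends 41 m/s.
10–14 s: v starts 41 m/s; Δx = 41·4 + ½·5·4² = 204 m; v ends 61 m/s.
x(14) = -4 + Σ Δx = 551.5 m.

551.5 m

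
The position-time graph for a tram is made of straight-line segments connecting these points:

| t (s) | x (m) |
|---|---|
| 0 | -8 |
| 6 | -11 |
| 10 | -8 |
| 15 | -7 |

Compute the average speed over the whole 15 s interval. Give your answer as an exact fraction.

7/15 m/s

Average speed = (total path length)/(elapsed time); on a piecewise-linear x-t graph the path length is Σ|Δx|.
0–6 s: |Δx| = |-11 − -8| = 3 m
6–10 s: |Δx| = |-8 − -11| = 3 m
10–15 s: |Δx| = |-7 − -8| = 1 m
Total path = 7 m; average speed = 7/15 = 7/15 m/s.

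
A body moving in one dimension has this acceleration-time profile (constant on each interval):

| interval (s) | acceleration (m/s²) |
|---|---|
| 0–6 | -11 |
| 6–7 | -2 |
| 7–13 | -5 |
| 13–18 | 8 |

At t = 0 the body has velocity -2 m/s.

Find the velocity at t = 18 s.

-60 m/s

Δv equals the area under the a-t graph; then v = v₀ + Δv.
0–6 s: -11 × 6 = -66 m/s
6–7 s: -2 × 1 = -2 m/s
7–13 s: -5 × 6 = -30 m/s
13–18 s: 8 × 5 = 40 m/s
Δv = -58 m/s, so v(18) = -2 + (-58) = -60 m/s.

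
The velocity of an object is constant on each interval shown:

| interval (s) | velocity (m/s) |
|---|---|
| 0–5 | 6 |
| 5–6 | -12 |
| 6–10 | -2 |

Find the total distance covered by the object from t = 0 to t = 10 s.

50 m

Total distance travelled is ∫|v| dt — sum the magnitudes of each area piece.
0–5 s: |6| × 5 = 30 m
5–6 s: |-12| × 1 = 12 m
6–10 s: |-2| × 4 = 8 m
Total distance = 50 m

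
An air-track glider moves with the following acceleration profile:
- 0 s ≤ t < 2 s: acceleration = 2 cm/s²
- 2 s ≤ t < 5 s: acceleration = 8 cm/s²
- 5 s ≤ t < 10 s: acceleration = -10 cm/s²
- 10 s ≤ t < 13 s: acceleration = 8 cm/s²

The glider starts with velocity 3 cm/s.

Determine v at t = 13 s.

5 cm/s

Δv equals the area under the a-t graph; then v = v₀ + Δv.
0–2 s: 2 × 2 = 4 cm/s
2–5 s: 8 × 3 = 24 cm/s
5–10 s: -10 × 5 = -50 cm/s
10–13 s: 8 × 3 = 24 cm/s
Δv = 2 cm/s, so v(13) = 3 + (2) = 5 cm/s.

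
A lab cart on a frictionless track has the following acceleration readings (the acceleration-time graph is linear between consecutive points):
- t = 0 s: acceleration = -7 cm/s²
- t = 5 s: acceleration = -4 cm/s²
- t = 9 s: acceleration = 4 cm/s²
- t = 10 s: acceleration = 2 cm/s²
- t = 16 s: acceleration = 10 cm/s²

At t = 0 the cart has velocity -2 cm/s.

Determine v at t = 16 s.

Δv equals the area under the a-t graph; then v = v₀ + Δv.
0–5 s: ½(-7 + -4)(5) = -27.5 cm/s
5–9 s: ½(-4 + 4)(4) = 0 cm/s
9–10 s: ½(4 + 2)(1) = 3 cm/s
10–16 s: ½(2 + 10)(6) = 36 cm/s
Δv = 11.5 cm/s, so v(16) = -2 + (11.5) = 9.5 cm/s.

9.5 cm/s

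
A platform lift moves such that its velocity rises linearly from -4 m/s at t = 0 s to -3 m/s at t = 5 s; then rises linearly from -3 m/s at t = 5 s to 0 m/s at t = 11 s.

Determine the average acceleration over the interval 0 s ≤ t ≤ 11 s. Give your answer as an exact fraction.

Average acceleration = Δv/Δt = (0 − -4)/(11 − 0) = 4/11 m/s².

4/11 m/s²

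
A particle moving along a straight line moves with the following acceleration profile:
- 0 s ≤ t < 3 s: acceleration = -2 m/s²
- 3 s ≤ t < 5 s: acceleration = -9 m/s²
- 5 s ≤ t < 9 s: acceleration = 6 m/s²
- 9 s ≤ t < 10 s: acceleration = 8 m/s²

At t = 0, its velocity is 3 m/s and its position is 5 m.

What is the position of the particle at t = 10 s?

-48 m

On each constant-a segment, Δv = aΔt and Δx = v₀Δt + ½aΔt²; chain segment to segment.
0–3 s: v starts 3 m/s; Δx = 3·3 + ½·-2·3² = 0 m; v ends -3 m/s.
3–5 s: v starts -3 m/s; Δx = -3·2 + ½·-9·2² = -24 m; v ends -21 m/s.
5–9 s: v starts -21 m/s; Δx = -21·4 + ½·6·4² = -36 m; v ends 3 m/s.
9–10 s: v starts 3 m/s; Δx = 3·1 + ½·8·1² = 7 m; v ends 11 m/s.
x(10) = 5 + Σ Δx = -48 m.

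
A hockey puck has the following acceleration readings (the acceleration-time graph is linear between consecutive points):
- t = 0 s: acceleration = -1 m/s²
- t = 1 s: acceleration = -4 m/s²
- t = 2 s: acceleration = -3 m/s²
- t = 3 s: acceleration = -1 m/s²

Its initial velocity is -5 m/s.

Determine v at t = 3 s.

-13 m/s

Δv equals the area under the a-t graph; then v = v₀ + Δv.
0–1 s: ½(-1 + -4)(1) = -2.5 m/s
1–2 s: ½(-4 + -3)(1) = -3.5 m/s
2–3 s: ½(-3 + -1)(1) = -2 m/s
Δv = -8 m/s, so v(3) = -5 + (-8) = -13 m/s.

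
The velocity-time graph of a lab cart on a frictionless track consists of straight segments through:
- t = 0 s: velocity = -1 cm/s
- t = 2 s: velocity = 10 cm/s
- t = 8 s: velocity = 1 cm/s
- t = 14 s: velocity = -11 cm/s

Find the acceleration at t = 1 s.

Acceleration is the slope of the v-t graph on 0–2 s: (10 − -1)/(2 − 0) = 5.5 cm/s².

5.5 cm/s²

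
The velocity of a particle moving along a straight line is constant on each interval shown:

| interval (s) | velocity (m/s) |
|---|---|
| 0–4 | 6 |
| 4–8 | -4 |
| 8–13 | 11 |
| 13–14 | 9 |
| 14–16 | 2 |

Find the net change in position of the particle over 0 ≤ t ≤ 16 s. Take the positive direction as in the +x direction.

76 m

Displacement is the signed area under the v-t curve.
0–4 s: 6 × 4 = 24 m
4–8 s: -4 × 4 = -16 m
8–13 s: 11 × 5 = 55 m
13–14 s: 9 × 1 = 9 m
14–16 s: 2 × 2 = 4 m
Net displacement = 76 m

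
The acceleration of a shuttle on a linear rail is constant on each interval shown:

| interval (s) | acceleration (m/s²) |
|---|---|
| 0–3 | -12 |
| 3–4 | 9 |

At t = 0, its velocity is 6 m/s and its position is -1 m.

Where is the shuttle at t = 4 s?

On each constant-a segment, Δv = aΔt and Δx = v₀Δt + ½aΔt²; chain segment to segment.
0–3 s: v starts 6 m/s; Δx = 6·3 + ½·-12·3² = -36 m; v ends -30 m/s.
3–4 s: v starts -30 m/s; Δx = -30·1 + ½·9·1² = -25.5 m; v ends -21 m/s.
x(4) = -1 + Σ Δx = -62.5 m.

-62.5 m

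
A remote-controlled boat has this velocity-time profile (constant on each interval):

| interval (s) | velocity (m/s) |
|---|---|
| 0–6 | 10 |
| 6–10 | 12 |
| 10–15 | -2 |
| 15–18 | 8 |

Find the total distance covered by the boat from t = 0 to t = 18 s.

142 m

Distance (not displacement) is the total path length: add the absolute areas under v-t.
0–6 s: |10| × 6 = 60 m
6–10 s: |12| × 4 = 48 m
10–15 s: |-2| × 5 = 10 m
15–18 s: |8| × 3 = 24 m
Total distance = 142 m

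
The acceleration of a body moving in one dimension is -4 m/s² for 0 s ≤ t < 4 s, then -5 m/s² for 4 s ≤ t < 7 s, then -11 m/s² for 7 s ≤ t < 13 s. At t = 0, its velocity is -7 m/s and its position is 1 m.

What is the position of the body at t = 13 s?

On each constant-a segment, Δv = aΔt and Δx = v₀Δt + ½aΔt²; chain segment to segment.
0–4 s: v starts -7 m/s; Δx = -7·4 + ½·-4·4² = -60 m; v ends -23 m/s.
4–7 s: v starts -23 m/s; Δx = -23·3 + ½·-5·3² = -91.5 m; v ends -38 m/s.
7–13 s: v starts -38 m/s; Δx = -38·6 + ½·-11·6² = -426 m; v ends -104 m/s.
x(13) = 1 + Σ Δx = -576.5 m.

-576.5 m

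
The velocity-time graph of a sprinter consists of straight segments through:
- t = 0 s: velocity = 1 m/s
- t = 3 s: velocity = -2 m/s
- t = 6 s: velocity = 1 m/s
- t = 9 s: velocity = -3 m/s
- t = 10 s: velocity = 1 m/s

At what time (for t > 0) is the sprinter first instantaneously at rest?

v changes sign on 0–3 s (from 1 to -2); the graph is linear there, so v = 0 at t = 0 + (-1)·(3 − 0)/(-2 − 1) = 1 s.

t = 1 s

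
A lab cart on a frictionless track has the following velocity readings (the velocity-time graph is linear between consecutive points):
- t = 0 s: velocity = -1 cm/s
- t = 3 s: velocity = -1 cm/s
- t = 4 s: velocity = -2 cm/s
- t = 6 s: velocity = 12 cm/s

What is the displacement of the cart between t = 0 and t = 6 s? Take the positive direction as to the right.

Net displacement equals the area under the velocity-time graph (areas below the axis count negative).
0–3 s: -1 × 3 = -3 cm
3–4 s: ½(-1 + -2)(1) = -1.5 cm
4–6 s: ½(-2 + 12)(2) = 10 cm
Net displacement = 5.5 cm

5.5 cm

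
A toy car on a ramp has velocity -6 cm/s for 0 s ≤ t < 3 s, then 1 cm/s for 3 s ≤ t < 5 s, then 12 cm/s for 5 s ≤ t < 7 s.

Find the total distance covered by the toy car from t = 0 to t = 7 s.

44 cm

Distance (not displacement) is the total path length: add the absolute areas under v-t.
0–3 s: |-6| × 3 = 18 cm
3–5 s: |1| × 2 = 2 cm
5–7 s: |12| × 2 = 24 cm
Total distance = 44 cm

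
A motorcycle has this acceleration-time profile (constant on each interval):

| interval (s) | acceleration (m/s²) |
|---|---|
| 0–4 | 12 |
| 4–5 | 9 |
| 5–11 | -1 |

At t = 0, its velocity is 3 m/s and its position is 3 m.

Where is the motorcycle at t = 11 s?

508.5 m

On each constant-a segment, Δv = aΔt and Δx = v₀Δt + ½aΔt²; chain segment to segment.
0–4 s: v starts 3 m/s; Δx = 3·4 + ½·12·4² = 108 m; v ends 51 m/s.
4–5 s: v starts 51 m/s; Δx = 51·1 + ½·9·1² = 55.5 m; v ends 60 m/s.
5–11 s: v starts 60 m/s; Δx = 60·6 + ½·-1·6² = 342 m; v ends 54 m/s.
x(11) = 3 + Σ Δx = 508.5 m.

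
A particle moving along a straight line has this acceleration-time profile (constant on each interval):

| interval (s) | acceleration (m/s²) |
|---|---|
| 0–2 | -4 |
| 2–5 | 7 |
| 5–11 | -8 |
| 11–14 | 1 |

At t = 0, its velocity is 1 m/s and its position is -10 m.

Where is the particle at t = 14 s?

-163 m

On each constant-a segment, Δv = aΔt and Δx = v₀Δt + ½aΔt²; chain segment to segment.
0–2 s: v starts 1 m/s; Δx = 1·2 + ½·-4·2² = -6 m; v ends -7 m/s.
2–5 s: v starts -7 m/s; Δx = -7·3 + ½·7·3² = 10.5 m; v ends 14 m/s.
5–11 s: v starts 14 m/s; Δx = 14·6 + ½·-8·6² = -60 m; v ends -34 m/s.
11–14 s: v starts -34 m/s; Δx = -34·3 + ½·1·3² = -97.5 m; v ends -31 m/s.
x(14) = -10 + Σ Δx = -163 m.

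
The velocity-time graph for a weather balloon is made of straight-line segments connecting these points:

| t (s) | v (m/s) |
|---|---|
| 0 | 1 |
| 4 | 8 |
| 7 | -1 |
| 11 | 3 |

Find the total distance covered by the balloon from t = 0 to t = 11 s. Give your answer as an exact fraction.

Total distance travelled is ∫|v| dt — sum the magnitudes of each area piece.
0–4 s: |½(1 + 8)(4)| = 18 m
4–7 s: v = 0 at t = 20/3 s; triangle areas 32/3 + 1/6 = 65/6 m
7–11 s: v = 0 at t = 8 s; triangle areas 0.5 + 4.5 = 5 m
Total distance = 203/6 m

203/6 m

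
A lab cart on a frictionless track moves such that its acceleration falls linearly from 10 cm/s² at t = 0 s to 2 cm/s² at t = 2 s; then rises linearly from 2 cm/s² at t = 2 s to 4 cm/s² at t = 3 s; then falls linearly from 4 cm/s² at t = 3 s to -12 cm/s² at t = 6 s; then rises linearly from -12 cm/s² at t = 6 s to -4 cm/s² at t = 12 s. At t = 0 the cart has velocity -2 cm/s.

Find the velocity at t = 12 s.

-47 cm/s

Δv equals the area under the a-t graph; then v = v₀ + Δv.
0–2 s: ½(10 + 2)(2) = 12 cm/s
2–3 s: ½(2 + 4)(1) = 3 cm/s
3–6 s: ½(4 + -12)(3) = -12 cm/s
6–12 s: ½(-12 + -4)(6) = -48 cm/s
Δv = -45 cm/s, so v(12) = -2 + (-45) = -47 cm/s.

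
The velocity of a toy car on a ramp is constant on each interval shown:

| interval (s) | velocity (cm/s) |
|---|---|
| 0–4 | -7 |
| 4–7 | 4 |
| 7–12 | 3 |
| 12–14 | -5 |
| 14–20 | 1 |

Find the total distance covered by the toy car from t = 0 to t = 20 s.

Distance (not displacement) is the total path length: add the absolute areas under v-t.
0–4 s: |-7| × 4 = 28 cm
4–7 s: |4| × 3 = 12 cm
7–12 s: |3| × 5 = 15 cm
12–14 s: |-5| × 2 = 10 cm
14–20 s: |1| × 6 = 6 cm
Total distance = 71 cm

71 cm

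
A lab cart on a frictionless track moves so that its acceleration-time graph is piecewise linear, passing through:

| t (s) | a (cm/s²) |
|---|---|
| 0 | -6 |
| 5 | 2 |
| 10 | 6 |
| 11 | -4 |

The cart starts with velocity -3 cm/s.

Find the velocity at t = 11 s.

Δv equals the area under the a-t graph; then v = v₀ + Δv.
0–5 s: ½(-6 + 2)(5) = -10 cm/s
5–10 s: ½(2 + 6)(5) = 20 cm/s
10–11 s: ½(6 + -4)(1) = 1 cm/s
Δv = 11 cm/s, so v(11) = -3 + (11) = 8 cm/s.

8 cm/s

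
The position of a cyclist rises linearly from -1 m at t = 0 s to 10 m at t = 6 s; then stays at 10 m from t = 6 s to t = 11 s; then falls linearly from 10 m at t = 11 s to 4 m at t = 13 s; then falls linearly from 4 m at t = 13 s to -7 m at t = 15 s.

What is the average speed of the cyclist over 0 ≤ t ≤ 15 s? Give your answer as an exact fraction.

Average speed = (total path length)/(elapsed time); on a piecewise-linear x-t graph the path length is Σ|Δx|.
0–6 s: |Δx| = |10 − -1| = 11 m
6–11 s: |Δx| = |10 − 10| = 0 m
11–13 s: |Δx| = |4 − 10| = 6 m
13–15 s: |Δx| = |-7 − 4| = 11 m
Total path = 28 m; average speed = 28/15 = 28/15 m/s.

28/15 m/s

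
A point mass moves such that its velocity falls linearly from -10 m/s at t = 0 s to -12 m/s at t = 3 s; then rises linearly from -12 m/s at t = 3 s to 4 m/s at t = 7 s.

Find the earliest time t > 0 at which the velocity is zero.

t = 6 s

v changes sign on 3–7 s (from -12 to 4); the graph is linear there, so v = 0 at t = 3 + (12)·(7 − 3)/(4 − -12) = 6 s.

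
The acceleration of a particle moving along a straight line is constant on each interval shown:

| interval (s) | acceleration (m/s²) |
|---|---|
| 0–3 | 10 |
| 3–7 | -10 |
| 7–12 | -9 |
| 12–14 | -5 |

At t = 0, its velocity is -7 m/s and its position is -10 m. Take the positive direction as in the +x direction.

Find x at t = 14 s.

On each constant-a segment, Δv = aΔt and Δx = v₀Δt + ½aΔt²; chain segment to segment.
0–3 s: v starts -7 m/s; Δx = -7·3 + ½·10·3² = 24 m; v ends 23 m/s.
3–7 s: v starts 23 m/s; Δx = 23·4 + ½·-10·4² = 12 m; v ends -17 m/s.
7–12 s: v starts -17 m/s; Δx = -17·5 + ½·-9·5² = -197.5 m; v ends -62 m/s.
12–14 s: v starts -62 m/s; Δx = -62·2 + ½·-5·2² = -134 m; v ends -72 m/s.
x(14) = -10 + Σ Δx = -305.5 m.

-305.5 m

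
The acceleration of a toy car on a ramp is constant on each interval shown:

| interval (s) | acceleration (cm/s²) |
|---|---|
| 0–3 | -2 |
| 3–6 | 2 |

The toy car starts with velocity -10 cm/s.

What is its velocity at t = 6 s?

Δv equals the area under the a-t graph; then v = v₀ + Δv.
0–3 s: -2 × 3 = -6 cm/s
3–6 s: 2 × 3 = 6 cm/s
Δv = 0 cm/s, so v(6) = -10 + (0) = -10 cm/s.

-10 cm/s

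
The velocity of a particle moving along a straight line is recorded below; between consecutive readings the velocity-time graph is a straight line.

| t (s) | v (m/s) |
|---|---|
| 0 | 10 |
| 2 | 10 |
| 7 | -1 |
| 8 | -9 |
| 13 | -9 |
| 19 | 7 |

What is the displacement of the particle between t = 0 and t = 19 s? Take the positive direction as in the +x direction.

Displacement is the signed area under the v-t curve.
0–2 s: 10 × 2 = 20 m
2–7 s: ½(10 + -1)(5) = 22.5 m
7–8 s: ½(-1 + -9)(1) = -5 m
8–13 s: -9 × 5 = -45 m
13–19 s: ½(-9 + 7)(6) = -6 m
Net displacement = -13.5 m

-13.5 m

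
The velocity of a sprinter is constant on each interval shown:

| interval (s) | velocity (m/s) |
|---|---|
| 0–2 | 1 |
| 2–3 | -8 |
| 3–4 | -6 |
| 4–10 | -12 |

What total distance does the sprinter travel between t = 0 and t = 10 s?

Total distance travelled is ∫|v| dt — sum the magnitudes of each area piece.
0–2 s: |1| × 2 = 2 m
2–3 s: |-8| × 1 = 8 m
3–4 s: |-6| × 1 = 6 m
4–10 s: |-12| × 6 = 72 m
Total distance = 88 m

88 m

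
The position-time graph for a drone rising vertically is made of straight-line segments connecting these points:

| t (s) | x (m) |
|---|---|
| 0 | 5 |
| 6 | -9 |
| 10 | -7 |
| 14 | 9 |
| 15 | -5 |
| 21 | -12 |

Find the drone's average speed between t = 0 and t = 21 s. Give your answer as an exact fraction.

53/21 m/s

Average speed = (total path length)/(elapsed time); on a piecewise-linear x-t graph the path length is Σ|Δx|.
0–6 s: |Δx| = |-9 − 5| = 14 m
6–10 s: |Δx| = |-7 − -9| = 2 m
10–14 s: |Δx| = |9 − -7| = 16 m
14–15 s: |Δx| = |-5 − 9| = 14 m
15–21 s: |Δx| = |-12 − -5| = 7 m
Total path = 53 m; average speed = 53/21 = 53/21 m/s.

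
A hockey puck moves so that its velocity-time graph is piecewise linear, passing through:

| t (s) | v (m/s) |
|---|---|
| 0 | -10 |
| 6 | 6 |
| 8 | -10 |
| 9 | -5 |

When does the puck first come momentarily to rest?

v changes sign on 0–6 s (from -10 to 6); the graph is linear there, so v = 0 at t = 0 + (10)·(6 − 0)/(6 − -10) = 3.75 s.

t = 3.75 s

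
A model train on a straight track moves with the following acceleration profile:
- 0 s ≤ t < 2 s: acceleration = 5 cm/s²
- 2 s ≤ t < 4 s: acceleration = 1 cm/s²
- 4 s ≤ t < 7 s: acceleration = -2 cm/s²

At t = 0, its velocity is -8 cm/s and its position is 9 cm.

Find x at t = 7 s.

On each constant-a segment, Δv = aΔt and Δx = v₀Δt + ½aΔt²; chain segment to segment.
0–2 s: v starts -8 cm/s; Δx = -8·2 + ½·5·2² = -6 cm; v ends 2 cm/s.
2–4 s: v starts 2 cm/s; Δx = 2·2 + ½·1·2² = 6 cm; v ends 4 cm/s.
4–7 s: v starts 4 cm/s; Δx = 4·3 + ½·-2·3² = 3 cm; v ends -2 cm/s.
x(7) = 9 + Σ Δx = 12 cm.

12 cm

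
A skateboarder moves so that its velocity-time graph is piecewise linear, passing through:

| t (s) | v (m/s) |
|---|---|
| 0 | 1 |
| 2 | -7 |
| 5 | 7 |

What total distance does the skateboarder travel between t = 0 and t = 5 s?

Total distance travelled is ∫|v| dt — sum the magnitudes of each area piece.
0–2 s: v = 0 at t = 0.25 s; triangle areas 0.125 + 6.125 = 6.25 m
2–5 s: v = 0 at t = 3.5 s; triangle areas 5.25 + 5.25 = 10.5 m
Total distance = 16.75 m

16.75 m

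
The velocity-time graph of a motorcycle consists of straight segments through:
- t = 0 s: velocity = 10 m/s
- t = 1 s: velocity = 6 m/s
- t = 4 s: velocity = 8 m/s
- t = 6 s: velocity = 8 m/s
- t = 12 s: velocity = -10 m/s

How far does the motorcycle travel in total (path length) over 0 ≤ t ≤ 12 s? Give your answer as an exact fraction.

Distance (not displacement) is the total path length: add the absolute areas under v-t.
0–1 s: |½(10 + 6)(1)| = 8 m
1–4 s: |½(6 + 8)(3)| = 21 m
4–6 s: |8| × 2 = 16 m
6–12 s: v = 0 at t = 26/3 s; triangle areas 32/3 + 50/3 = 82/3 m
Total distance = 217/3 m

217/3 m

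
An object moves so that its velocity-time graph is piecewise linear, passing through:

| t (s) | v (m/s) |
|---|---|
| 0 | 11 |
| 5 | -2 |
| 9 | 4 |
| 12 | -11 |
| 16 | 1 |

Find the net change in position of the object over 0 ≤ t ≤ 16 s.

Net displacement equals the area under the velocity-time graph (areas below the axis count negative).
0–5 s: ½(11 + -2)(5) = 22.5 m
5–9 s: ½(-2 + 4)(4) = 4 m
9–12 s: ½(4 + -11)(3) = -10.5 m
12–16 s: ½(-11 + 1)(4) = -20 m
Net displacement = -4 m

-4 m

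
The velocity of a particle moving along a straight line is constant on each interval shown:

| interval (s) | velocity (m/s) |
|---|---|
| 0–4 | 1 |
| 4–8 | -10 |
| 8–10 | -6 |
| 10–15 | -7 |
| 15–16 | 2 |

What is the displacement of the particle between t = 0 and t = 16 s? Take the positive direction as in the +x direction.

Displacement is the signed area under the v-t curve.
0–4 s: 1 × 4 = 4 m
4–8 s: -10 × 4 = -40 m
8–10 s: -6 × 2 = -12 m
10–15 s: -7 × 5 = -35 m
15–16 s: 2 × 1 = 2 m
Net displacement = -81 m

-81 m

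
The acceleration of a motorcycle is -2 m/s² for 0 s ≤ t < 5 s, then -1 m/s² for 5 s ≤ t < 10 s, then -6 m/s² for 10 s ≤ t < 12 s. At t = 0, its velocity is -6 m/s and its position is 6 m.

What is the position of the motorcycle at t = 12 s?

-195.5 m

On each constant-a segment, Δv = aΔt and Δx = v₀Δt + ½aΔt²; chain segment to segment.
0–5 s: v starts -6 m/s; Δx = -6·5 + ½·-2·5² = -55 m; v ends -16 m/s.
5–10 s: v starts -16 m/s; Δx = -16·5 + ½·-1·5² = -92.5 m; v ends -21 m/s.
10–12 s: v starts -21 m/s; Δx = -21·2 + ½·-6·2² = -54 m; v ends -33 m/s.
x(12) = 6 + Σ Δx = -195.5 m.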